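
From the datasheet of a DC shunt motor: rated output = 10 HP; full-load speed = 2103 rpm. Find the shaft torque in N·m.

P_out = 10 × 746 = 7460 W
ω = 2π × 2103/60 = 220.2 rad/s
τ = P_out/ω = 7460/220.2 = 33.9 N·m

33.9 N·m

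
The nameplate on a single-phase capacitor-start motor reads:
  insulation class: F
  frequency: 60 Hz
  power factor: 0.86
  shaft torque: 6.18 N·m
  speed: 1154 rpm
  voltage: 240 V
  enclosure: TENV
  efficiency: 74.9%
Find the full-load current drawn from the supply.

4.83 A

ω = 2π×1154/60 = 120.8 rad/s; P_out = τω = 6.18 × 120.8 = 747 W
P_in = P_out / η = 747 / 0.749 = 997 W
I = P_in / (V·cosφ) = 997 / (240 × 0.86) = 4.83 A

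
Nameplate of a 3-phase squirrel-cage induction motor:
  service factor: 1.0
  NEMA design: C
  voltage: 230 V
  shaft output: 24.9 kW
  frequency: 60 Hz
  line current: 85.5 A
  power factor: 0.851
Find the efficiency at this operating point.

P_out = 24.9 kW = 24900 W
P_in = √3·V_L·I_L·cosφ = 1.732 × 230 × 85.5 × 0.851 = 28985 W
η = P_out / P_in = 24900 / 28985 = 0.859 = 85.9%

85.9 %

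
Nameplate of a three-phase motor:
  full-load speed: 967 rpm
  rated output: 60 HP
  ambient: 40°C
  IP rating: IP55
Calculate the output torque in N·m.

P_out = 60 × 746 = 44760 W
ω = 2π × 967/60 = 101.3 rad/s
τ = P_out/ω = 44760/101.3 = 442 N·m

442 N·m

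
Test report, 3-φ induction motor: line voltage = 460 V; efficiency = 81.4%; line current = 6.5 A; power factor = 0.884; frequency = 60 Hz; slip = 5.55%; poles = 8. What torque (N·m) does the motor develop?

P_in = √3·V·I·cosφ = 1.732 × 460 × 6.5 × 0.884 = 4578 W
P_out = η·P_in = 0.814 × 4578 = 3726 W
n_s = 120×60/8 = 900 rpm; n = 900×(1−0.0555) = 850 rpm
ω = 2π×850/60 = 89.01 rad/s
τ = P_out/ω = 3726/89.01 = 41.9 N·m

41.9 N·m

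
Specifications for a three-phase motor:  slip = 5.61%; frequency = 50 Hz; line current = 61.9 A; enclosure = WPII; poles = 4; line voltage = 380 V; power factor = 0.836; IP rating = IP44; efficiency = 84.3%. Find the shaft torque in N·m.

194 N·m

P_in = √3·V·I·cosφ = 1.732 × 380 × 61.9 × 0.836 = 34059 W
P_out = η·P_in = 0.843 × 34059 = 28712 W
n_s = 120×50/4 = 1500 rpm; n = 1500×(1−0.0561) = 1416 rpm
ω = 2π×1416/60 = 148.3 rad/s
τ = P_out/ω = 28712/148.3 = 194 N·m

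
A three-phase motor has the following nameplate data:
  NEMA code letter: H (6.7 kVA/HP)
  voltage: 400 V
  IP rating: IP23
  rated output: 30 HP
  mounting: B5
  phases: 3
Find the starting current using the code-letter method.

S_LR = 6.7 × 30 = 201 kVA
I_LR = S_LR/(√3·V_L) = 201000/(1.732×400) = 290 A

290 A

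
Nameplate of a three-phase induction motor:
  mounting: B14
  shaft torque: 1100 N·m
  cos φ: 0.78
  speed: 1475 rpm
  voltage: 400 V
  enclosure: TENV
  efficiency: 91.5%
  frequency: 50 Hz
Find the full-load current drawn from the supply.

ω = 2π×1475/60 = 154.5 rad/s; P_out = τω = 1100 × 154.5 = 169950 W
P_in = P_out / η = 169950 / 0.915 = 185738 W
I_L = P_in / (√3·V_L·cosφ) = 185738 / (1.732 × 400 × 0.78) = 344 A

344 A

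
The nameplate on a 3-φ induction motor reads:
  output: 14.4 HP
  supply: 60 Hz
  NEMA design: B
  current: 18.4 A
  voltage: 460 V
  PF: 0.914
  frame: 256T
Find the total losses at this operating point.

P_in = √3·V·I·cosφ = 1.732×460×18.4×0.914 = 13399 W
P_out = 14.4×746 = 10742 W
Losses = P_in − P_out = 13399 − 10742 = 2657 W

2.66 kW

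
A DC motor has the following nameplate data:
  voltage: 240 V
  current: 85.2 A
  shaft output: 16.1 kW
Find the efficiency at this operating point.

P_out = 16.1 kW = 16100 W
P_in = V·I = 240 × 85.2 = 20448 W
η = P_out / P_in = 16100 / 20448 = 0.787 = 78.7%

78.7 %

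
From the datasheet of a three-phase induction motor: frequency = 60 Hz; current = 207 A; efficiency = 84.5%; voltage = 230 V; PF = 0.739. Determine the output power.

P_in = √3·V·I·cosφ = 1.732 × 230 × 207 × 0.739 = 60938 W
P_out = η·P_in = 0.845 × 60938 = 51493 W

51.5 kW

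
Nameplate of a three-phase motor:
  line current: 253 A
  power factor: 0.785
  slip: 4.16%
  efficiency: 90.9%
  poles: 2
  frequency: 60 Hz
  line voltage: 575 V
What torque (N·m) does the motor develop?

P_in = √3·V·I·cosφ = 1.732 × 575 × 253 × 0.785 = 197791 W
P_out = η·P_in = 0.909 × 197791 = 179792 W
n_s = 120×60/2 = 3600 rpm; n = 3600×(1−0.0416) = 3450 rpm
ω = 2π×3450/60 = 361.3 rad/s
τ = P_out/ω = 179792/361.3 = 498 N·m

498 N·m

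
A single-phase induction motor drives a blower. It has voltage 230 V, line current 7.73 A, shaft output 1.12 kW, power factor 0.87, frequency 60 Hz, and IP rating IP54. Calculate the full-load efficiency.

72.4 %

P_out = 1.12 kW = 1120 W
P_in = V·I·cosφ = 230 × 7.73 × 0.87 = 1547 W
η = P_out / P_in = 1120 / 1547 = 0.724 = 72.4%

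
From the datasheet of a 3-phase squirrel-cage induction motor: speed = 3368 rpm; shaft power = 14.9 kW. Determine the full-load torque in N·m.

42.2 N·m

ω = 2π × 3368/60 = 352.7 rad/s
τ = P/ω = 14900/352.7 = 42.2 N·m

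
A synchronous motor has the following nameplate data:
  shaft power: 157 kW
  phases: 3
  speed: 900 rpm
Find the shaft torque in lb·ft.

1230 lb·ft

ω = 2π × 900/60 = 94.25 rad/s
τ = P/ω = 157000/94.25 = 1666 N·m
In lb·ft: 1666/1.356 = 1230 lb·ft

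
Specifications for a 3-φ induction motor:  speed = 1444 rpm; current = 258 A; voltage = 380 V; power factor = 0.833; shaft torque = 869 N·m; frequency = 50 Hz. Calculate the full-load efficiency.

ω = 2π × 1444/60 = 151.2 rad/s; P_out = τω = 869 × 151.2 = 131393 W
P_in = √3·V_L·I_L·cosφ = 1.732 × 380 × 258 × 0.833 = 141448 W
η = P_out / P_in = 131393 / 141448 = 0.929 = 92.9%

92.9 %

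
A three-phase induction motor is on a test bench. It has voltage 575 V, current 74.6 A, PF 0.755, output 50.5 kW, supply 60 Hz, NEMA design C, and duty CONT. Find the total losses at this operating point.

P_in = √3·V·I·cosφ = 1.732×575×74.6×0.755 = 56092 W
P_out = 50500 W
Losses = P_in − P_out = 56092 − 50500 = 5592 W

5590 W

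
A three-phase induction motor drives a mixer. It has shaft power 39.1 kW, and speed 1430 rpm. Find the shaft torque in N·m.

261 N·m

ω = 2π × 1430/60 = 149.7 rad/s
τ = P/ω = 39100/149.7 = 261 N·m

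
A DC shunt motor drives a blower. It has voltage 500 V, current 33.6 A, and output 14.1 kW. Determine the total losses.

P_in = V·I = 500×33.6 = 16800 W
P_out = 14100 W
Losses = P_in − P_out = 16800 − 14100 = 2700 W

2700 W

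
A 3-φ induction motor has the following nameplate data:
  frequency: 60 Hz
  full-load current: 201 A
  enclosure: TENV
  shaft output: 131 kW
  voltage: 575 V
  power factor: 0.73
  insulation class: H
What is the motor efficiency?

P_out = 131 kW = 131000 W
P_in = √3·V_L·I_L·cosφ = 1.732 × 575 × 201 × 0.73 = 146128 W
η = P_out / P_in = 131000 / 146128 = 0.896 = 89.6%

89.6 %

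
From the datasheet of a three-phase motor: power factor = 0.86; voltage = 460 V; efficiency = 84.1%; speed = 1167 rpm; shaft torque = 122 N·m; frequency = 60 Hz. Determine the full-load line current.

25.9 A

ω = 2π×1167/60 = 122.2 rad/s; P_out = τω = 122 × 122.2 = 14908 W
P_in = P_out / η = 14908 / 0.841 = 17727 W
I_L = P_in / (√3·V_L·cosφ) = 17727 / (1.732 × 460 × 0.86) = 25.9 A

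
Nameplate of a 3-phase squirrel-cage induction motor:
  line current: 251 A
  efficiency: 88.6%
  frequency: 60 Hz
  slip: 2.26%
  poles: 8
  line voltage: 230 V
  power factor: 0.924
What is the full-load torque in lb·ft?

655 lb·ft

P_in = √3·V·I·cosφ = 1.732 × 230 × 251 × 0.924 = 92389 W
P_out = η·P_in = 0.886 × 92389 = 81857 W
n_s = 120×60/8 = 900 rpm; n = 900×(1−0.0226) = 880 rpm
ω = 2π×880/60 = 92.15 rad/s
τ = P_out/ω = 81857/92.15 = 888.3 N·m
In lb·ft: 888.3/1.356 = 655 lb·ft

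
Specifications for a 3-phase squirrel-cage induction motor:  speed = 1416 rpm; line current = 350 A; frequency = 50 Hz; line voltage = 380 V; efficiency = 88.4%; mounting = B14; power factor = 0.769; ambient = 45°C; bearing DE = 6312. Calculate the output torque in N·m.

1060 N·m

P_in = √3·V·I·cosφ = 1.732 × 380 × 350 × 0.769 = 177144 W
P_out = η·P_in = 0.884 × 177144 = 156595 W
n = 1416 rpm
ω = 2π×1416/60 = 148.3 rad/s
τ = P_out/ω = 156595/148.3 = 1060 N·m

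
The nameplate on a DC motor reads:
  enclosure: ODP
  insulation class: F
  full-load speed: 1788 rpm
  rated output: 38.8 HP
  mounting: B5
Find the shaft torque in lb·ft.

114 lb·ft

P_out = 38.8 × 746 = 28945 W
ω = 2π × 1788/60 = 187.2 rad/s
τ = P_out/ω = 28945/187.2 = 154.6 N·m
In lb·ft: 154.6/1.356 = 114 lb·ft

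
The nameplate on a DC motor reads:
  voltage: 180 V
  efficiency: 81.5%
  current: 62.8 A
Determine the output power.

9.21 kW

P_in = V·I = 180 × 62.8 = 11304 W
P_out = η·P_in = 0.815 × 11304 = 9213 W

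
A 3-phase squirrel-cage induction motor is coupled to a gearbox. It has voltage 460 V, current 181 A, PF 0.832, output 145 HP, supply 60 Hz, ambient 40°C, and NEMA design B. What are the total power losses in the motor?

11.8 kW

P_in = √3·V·I·cosφ = 1.732×460×181×0.832 = 119980 W
P_out = 145×746 = 108170 W
Losses = P_in − P_out = 119980 − 108170 = 11810 W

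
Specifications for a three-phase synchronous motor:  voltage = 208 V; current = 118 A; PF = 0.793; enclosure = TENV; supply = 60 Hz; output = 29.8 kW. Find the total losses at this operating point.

P_in = √3·V·I·cosφ = 1.732×208×118×0.793 = 33711 W
P_out = 29800 W
Losses = P_in − P_out = 33711 − 29800 = 3911 W

3910 W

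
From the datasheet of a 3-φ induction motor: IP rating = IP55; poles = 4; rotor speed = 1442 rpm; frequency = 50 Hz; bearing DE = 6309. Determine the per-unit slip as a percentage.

n_s = 120f/p = 120×50/4 = 1500 rpm
s = (n_s − n)/n_s = (1500 − 1442)/1500 = 0.0387

3.87 %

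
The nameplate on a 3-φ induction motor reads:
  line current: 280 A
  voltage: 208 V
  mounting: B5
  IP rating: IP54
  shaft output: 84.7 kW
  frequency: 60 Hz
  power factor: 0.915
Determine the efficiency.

91.8 %

P_out = 84.7 kW = 84700 W
P_in = √3·V_L·I_L·cosφ = 1.732 × 208 × 280 × 0.915 = 92298 W
η = P_out / P_in = 84700 / 92298 = 0.918 = 91.8%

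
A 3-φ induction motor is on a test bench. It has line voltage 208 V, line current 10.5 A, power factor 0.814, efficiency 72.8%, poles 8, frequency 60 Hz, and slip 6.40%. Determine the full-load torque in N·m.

25.4 N·m

P_in = √3·V·I·cosφ = 1.732 × 208 × 10.5 × 0.814 = 3079 W
P_out = η·P_in = 0.728 × 3079 = 2242 W
n_s = 120×60/8 = 900 rpm; n = 900×(1−0.064) = 842 rpm
ω = 2π×842/60 = 88.17 rad/s
τ = P_out/ω = 2242/88.17 = 25.4 N·m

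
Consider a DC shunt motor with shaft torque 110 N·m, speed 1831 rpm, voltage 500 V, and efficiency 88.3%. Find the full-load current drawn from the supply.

47.8 A

ω = 2π×1831/60 = 191.7 rad/s; P_out = τω = 110 × 191.7 = 21087 W
P_in = P_out / η = 21087 / 0.883 = 23881 W
I = P_in / V = 23881 / 500 = 47.8 A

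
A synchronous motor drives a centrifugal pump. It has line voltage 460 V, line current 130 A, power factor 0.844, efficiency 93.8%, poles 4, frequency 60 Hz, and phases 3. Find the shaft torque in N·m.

P_in = √3·V·I·cosφ = 1.732 × 460 × 130 × 0.844 = 87416 W
P_out = η·P_in = 0.938 × 87416 = 81996 W
n = n_s = 120×60/4 = 1800 rpm (synchronous)
ω = 2π×1800/60 = 188.5 rad/s
τ = P_out/ω = 81996/188.5 = 435 N·m

435 N·m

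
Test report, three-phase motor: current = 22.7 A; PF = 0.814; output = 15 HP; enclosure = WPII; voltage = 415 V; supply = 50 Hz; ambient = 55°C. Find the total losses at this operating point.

2090 W

P_in = √3·V·I·cosφ = 1.732×415×22.7×0.814 = 13281 W
P_out = 15×746 = 11190 W
Losses = P_in − P_out = 13281 − 11190 = 2091 W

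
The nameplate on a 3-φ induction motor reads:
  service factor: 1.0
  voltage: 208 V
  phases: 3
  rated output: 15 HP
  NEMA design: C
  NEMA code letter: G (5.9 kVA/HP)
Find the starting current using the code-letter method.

246 A

S_LR = 5.9 × 15 = 88.5 kVA
I_LR = S_LR/(√3·V_L) = 88500/(1.732×208) = 246 A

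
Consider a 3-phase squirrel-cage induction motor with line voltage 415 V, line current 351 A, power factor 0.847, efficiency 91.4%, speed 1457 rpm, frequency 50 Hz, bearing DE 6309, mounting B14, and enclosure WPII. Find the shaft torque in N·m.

1280 N·m

P_in = √3·V·I·cosφ = 1.732 × 415 × 351 × 0.847 = 213691 W
P_out = η·P_in = 0.914 × 213691 = 195314 W
n = 1457 rpm
ω = 2π×1457/60 = 152.6 rad/s
τ = P_out/ω = 195314/152.6 = 1280 N·m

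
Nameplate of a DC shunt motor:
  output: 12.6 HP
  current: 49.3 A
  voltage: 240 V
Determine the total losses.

P_in = V·I = 240×49.3 = 11832 W
P_out = 12.6×746 = 9400 W
Losses = P_in − P_out = 11832 − 9400 = 2432 W

2430 W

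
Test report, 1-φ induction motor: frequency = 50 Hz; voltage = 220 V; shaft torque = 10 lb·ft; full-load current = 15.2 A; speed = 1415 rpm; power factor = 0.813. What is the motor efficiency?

τ = 10 lb·ft × 1.356 = 13.56 N·m
ω = 2π × 1415/60 = 148.2 rad/s; P_out = τω = 13.56 × 148.2 = 2010 W
P_in = V·I·cosφ = 220 × 15.2 × 0.813 = 2719 W
η = P_out / P_in = 2010 / 2719 = 0.739 = 73.9%

73.9 %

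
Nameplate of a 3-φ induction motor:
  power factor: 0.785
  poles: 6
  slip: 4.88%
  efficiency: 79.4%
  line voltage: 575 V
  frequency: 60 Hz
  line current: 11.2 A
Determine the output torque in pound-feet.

P_in = √3·V·I·cosφ = 1.732 × 575 × 11.2 × 0.785 = 8756 W
P_out = η·P_in = 0.794 × 8756 = 6952 W
n_s = 120×60/6 = 1200 rpm; n = 1200×(1−0.0488) = 1141 rpm
ω = 2π×1141/60 = 119.5 rad/s
τ = P_out/ω = 6952/119.5 = 58.18 N·m
In lb·ft: 58.18/1.356 = 42.9 lb·ft

42.9 lb·ft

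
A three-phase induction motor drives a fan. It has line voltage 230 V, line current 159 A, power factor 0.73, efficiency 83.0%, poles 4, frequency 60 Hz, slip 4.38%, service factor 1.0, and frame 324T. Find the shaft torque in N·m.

P_in = √3·V·I·cosφ = 1.732 × 230 × 159 × 0.73 = 46238 W
P_out = η·P_in = 0.83 × 46238 = 38378 W
n_s = 120×60/4 = 1800 rpm; n = 1800×(1−0.0438) = 1721 rpm
ω = 2π×1721/60 = 180.2 rad/s
τ = P_out/ω = 38378/180.2 = 213 N·m

213 N·m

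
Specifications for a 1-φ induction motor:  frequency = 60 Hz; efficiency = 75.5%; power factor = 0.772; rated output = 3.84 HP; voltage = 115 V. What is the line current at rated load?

P_out = 3.84 × 746 = 2865 W
P_in = P_out / η = 2865 / 0.755 = 3795 W
I = P_in / (V·cosφ) = 3795 / (115 × 0.772) = 42.7 A

42.7 A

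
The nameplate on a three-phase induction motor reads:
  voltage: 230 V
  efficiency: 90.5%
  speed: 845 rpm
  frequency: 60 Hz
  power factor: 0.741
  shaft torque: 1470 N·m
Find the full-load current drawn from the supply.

ω = 2π×845/60 = 88.49 rad/s; P_out = τω = 1470 × 88.49 = 130080 W
P_in = P_out / η = 130080 / 0.905 = 143735 W
I_L = P_in / (√3·V_L·cosφ) = 143735 / (1.732 × 230 × 0.741) = 487 A

487 A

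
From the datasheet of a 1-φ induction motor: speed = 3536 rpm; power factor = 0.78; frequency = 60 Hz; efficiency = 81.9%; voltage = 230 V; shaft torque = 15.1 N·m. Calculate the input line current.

38.1 A

ω = 2π×3536/60 = 370.3 rad/s; P_out = τω = 15.1 × 370.3 = 5592 W
P_in = P_out / η = 5592 / 0.819 = 6828 W
I = P_in / (V·cosφ) = 6828 / (230 × 0.78) = 38.1 A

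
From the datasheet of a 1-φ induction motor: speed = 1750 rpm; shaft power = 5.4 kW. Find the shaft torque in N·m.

ω = 2π × 1750/60 = 183.3 rad/s
τ = P/ω = 5400/183.3 = 29.5 N·m

29.5 N·m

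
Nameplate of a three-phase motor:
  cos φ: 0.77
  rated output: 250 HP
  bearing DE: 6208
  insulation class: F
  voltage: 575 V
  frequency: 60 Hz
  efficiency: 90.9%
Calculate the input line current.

268 A

P_out = 250 × 746 = 186500 W
P_in = P_out / η = 186500 / 0.909 = 205171 W
I_L = P_in / (√3·V_L·cosφ) = 205171 / (1.732 × 575 × 0.77) = 268 A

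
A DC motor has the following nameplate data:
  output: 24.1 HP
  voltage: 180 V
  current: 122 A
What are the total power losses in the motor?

3980 W

P_in = V·I = 180×122 = 21960 W
P_out = 24.1×746 = 17979 W
Losses = P_in − P_out = 21960 − 17979 = 3981 W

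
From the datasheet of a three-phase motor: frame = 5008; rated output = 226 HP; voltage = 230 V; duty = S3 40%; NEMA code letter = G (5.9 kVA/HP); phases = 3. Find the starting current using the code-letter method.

S_LR = 5.9 × 226 = 1333.4 kVA
I_LR = S_LR/(√3·V_L) = 1333400/(1.732×230) = 3350 A

3350 A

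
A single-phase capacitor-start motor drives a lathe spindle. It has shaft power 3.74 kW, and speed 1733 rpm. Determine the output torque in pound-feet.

ω = 2π × 1733/60 = 181.5 rad/s
τ = P/ω = 3740/181.5 = 20.61 N·m
In lb·ft: 20.61/1.356 = 15.2 lb·ft

15.2 lb·ft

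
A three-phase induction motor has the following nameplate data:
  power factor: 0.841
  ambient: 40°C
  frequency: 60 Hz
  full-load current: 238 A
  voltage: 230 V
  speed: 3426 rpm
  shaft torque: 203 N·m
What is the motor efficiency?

91.3 %

ω = 2π × 3426/60 = 358.8 rad/s; P_out = τω = 203 × 358.8 = 72836 W
P_in = √3·V_L·I_L·cosφ = 1.732 × 230 × 238 × 0.841 = 79735 W
η = P_out / P_in = 72836 / 79735 = 0.913 = 91.3%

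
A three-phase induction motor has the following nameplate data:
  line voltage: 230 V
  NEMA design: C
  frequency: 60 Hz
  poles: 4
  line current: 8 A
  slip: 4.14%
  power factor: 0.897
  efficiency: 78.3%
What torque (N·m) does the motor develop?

12.4 N·m

P_in = √3·V·I·cosφ = 1.732 × 230 × 8 × 0.897 = 2859 W
P_out = η·P_in = 0.783 × 2859 = 2239 W
n_s = 120×60/4 = 1800 rpm; n = 1800×(1−0.0414) = 1725 rpm
ω = 2π×1725/60 = 180.6 rad/s
τ = P_out/ω = 2239/180.6 = 12.4 N·m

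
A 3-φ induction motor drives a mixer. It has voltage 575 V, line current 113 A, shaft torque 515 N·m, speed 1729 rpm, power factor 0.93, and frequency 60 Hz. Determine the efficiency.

89.1 %

ω = 2π × 1729/60 = 181.1 rad/s; P_out = τω = 515 × 181.1 = 93267 W
P_in = √3·V_L·I_L·cosφ = 1.732 × 575 × 113 × 0.93 = 104659 W
η = P_out / P_in = 93267 / 104659 = 0.891 = 89.1%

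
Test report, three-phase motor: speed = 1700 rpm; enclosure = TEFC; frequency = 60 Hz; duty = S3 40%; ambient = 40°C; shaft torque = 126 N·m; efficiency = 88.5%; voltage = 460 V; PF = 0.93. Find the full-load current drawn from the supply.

ω = 2π×1700/60 = 178 rad/s; P_out = τω = 126 × 178 = 22428 W
P_in = P_out / η = 22428 / 0.885 = 25342 W
I_L = P_in / (√3·V_L·cosφ) = 25342 / (1.732 × 460 × 0.93) = 34.2 A

34.2 A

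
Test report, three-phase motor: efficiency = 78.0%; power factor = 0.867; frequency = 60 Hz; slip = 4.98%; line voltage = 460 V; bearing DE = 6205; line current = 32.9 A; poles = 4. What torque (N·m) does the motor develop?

99 N·m

P_in = √3·V·I·cosφ = 1.732 × 460 × 32.9 × 0.867 = 22726 W
P_out = η·P_in = 0.78 × 22726 = 17726 W
n_s = 120×60/4 = 1800 rpm; n = 1800×(1−0.0498) = 1710 rpm
ω = 2π×1710/60 = 179.1 rad/s
τ = P_out/ω = 17726/179.1 = 99 N·m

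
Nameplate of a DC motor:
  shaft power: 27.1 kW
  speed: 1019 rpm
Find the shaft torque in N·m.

ω = 2π × 1019/60 = 106.7 rad/s
τ = P/ω = 27100/106.7 = 254 N·m

254 N·m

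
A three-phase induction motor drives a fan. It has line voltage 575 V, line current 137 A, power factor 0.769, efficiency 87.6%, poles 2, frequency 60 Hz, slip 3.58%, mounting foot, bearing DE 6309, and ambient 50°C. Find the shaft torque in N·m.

253 N·m

P_in = √3·V·I·cosφ = 1.732 × 575 × 137 × 0.769 = 104921 W
P_out = η·P_in = 0.876 × 104921 = 91911 W
n_s = 120×60/2 = 3600 rpm; n = 3600×(1−0.0358) = 3471 rpm
ω = 2π×3471/60 = 363.5 rad/s
τ = P_out/ω = 91911/363.5 = 253 N·m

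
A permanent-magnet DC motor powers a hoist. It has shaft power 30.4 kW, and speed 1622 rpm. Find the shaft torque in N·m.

ω = 2π × 1622/60 = 169.9 rad/s
τ = P/ω = 30400/169.9 = 179 N·m

179 N·m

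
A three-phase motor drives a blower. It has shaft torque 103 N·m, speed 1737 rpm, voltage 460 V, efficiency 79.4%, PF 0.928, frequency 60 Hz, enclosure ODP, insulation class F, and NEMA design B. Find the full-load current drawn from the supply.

ω = 2π×1737/60 = 181.9 rad/s; P_out = τω = 103 × 181.9 = 18736 W
P_in = P_out / η = 18736 / 0.794 = 23597 W
I_L = P_in / (√3·V_L·cosφ) = 23597 / (1.732 × 460 × 0.928) = 31.9 A

31.9 A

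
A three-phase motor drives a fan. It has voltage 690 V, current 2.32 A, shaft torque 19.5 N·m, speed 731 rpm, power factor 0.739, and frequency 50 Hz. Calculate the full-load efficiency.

ω = 2π × 731/60 = 76.55 rad/s; P_out = τω = 19.5 × 76.55 = 1493 W
P_in = √3·V_L·I_L·cosφ = 1.732 × 690 × 2.32 × 0.739 = 2049 W
η = P_out / P_in = 1493 / 2049 = 0.729 = 72.9%

72.9 %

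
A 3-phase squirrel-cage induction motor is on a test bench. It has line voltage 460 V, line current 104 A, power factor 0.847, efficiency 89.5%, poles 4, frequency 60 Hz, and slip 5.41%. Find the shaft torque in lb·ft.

260 lb·ft

P_in = √3·V·I·cosφ = 1.732 × 460 × 104 × 0.847 = 70181 W
P_out = η·P_in = 0.895 × 70181 = 62812 W
n_s = 120×60/4 = 1800 rpm; n = 1800×(1−0.0541) = 1703 rpm
ω = 2π×1703/60 = 178.3 rad/s
τ = P_out/ω = 62812/178.3 = 352.3 N·m
In lb·ft: 352.3/1.356 = 260 lb·ft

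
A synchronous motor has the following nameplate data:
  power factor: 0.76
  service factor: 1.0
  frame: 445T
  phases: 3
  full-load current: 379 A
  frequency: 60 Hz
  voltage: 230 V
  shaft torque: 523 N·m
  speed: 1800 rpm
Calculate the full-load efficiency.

85.9 %

ω = 2π × 1800/60 = 188.5 rad/s; P_out = τω = 523 × 188.5 = 98586 W
P_in = √3·V_L·I_L·cosφ = 1.732 × 230 × 379 × 0.76 = 114744 W
η = P_out / P_in = 98586 / 114744 = 0.859 = 85.9%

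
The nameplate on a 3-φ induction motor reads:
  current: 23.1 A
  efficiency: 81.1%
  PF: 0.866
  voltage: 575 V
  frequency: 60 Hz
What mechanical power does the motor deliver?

P_in = √3·V·I·cosφ = 1.732 × 575 × 23.1 × 0.866 = 19923 W
P_out = η·P_in = 0.811 × 19923 = 16158 W

16.2 kW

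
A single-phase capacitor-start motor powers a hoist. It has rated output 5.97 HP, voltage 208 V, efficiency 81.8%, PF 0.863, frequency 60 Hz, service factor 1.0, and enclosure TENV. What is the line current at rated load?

30.3 A

P_out = 5.97 × 746 = 4454 W
P_in = P_out / η = 4454 / 0.818 = 5445 W
I = P_in / (V·cosφ) = 5445 / (208 × 0.863) = 30.3 A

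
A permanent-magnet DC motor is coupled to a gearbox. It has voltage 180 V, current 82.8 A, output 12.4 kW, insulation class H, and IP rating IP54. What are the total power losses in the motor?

P_in = V·I = 180×82.8 = 14904 W
P_out = 12400 W
Losses = P_in − P_out = 14904 − 12400 = 2504 W

2.5 kW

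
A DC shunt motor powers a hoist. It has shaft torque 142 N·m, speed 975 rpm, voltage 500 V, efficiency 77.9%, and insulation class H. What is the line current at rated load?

37.2 A

ω = 2π×975/60 = 102.1 rad/s; P_out = τω = 142 × 102.1 = 14498 W
P_in = P_out / η = 14498 / 0.779 = 18611 W
I = P_in / V = 18611 / 500 = 37.2 A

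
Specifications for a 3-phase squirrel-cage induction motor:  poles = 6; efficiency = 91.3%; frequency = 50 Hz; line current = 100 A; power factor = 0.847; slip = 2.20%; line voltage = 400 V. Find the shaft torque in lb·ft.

386 lb·ft

P_in = √3·V·I·cosφ = 1.732 × 400 × 100 × 0.847 = 58680 W
P_out = η·P_in = 0.913 × 58680 = 53575 W
n_s = 120×50/6 = 1000 rpm; n = 1000×(1−0.022) = 978 rpm
ω = 2π×978/60 = 102.4 rad/s
τ = P_out/ω = 53575/102.4 = 523.2 N·m
In lb·ft: 523.2/1.356 = 386 lb·ft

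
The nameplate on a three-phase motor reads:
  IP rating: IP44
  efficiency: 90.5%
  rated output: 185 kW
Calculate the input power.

204 kW

P_out = 185000 W
P_in = P_out/η = 185000/0.905 = 204420 W = 204 kW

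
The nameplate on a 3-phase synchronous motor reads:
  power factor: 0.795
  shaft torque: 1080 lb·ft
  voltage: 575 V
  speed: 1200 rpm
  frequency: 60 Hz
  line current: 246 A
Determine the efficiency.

94.5 %

τ = 1080 lb·ft × 1.356 = 1464 N·m
ω = 2π × 1200/60 = 125.7 rad/s; P_out = τω = 1464 × 125.7 = 184025 W
P_in = √3·V_L·I_L·cosφ = 1.732 × 575 × 246 × 0.795 = 194768 W
η = P_out / P_in = 184025 / 194768 = 0.945 = 94.5%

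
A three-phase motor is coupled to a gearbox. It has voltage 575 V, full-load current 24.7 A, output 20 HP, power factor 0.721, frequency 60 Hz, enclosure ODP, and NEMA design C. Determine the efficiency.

P_out = 20 × 746 = 14920 W
P_in = √3·V_L·I_L·cosφ = 1.732 × 575 × 24.7 × 0.721 = 17736 W
η = P_out / P_in = 14920 / 17736 = 0.841 = 84.1%

84.1 %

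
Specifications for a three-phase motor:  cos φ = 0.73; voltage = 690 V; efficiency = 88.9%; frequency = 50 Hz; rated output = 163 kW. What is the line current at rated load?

210 A

P_out = 163 kW = 163000 W
P_in = P_out / η = 163000 / 0.889 = 183352 W
I_L = P_in / (√3·V_L·cosφ) = 183352 / (1.732 × 690 × 0.73) = 210 A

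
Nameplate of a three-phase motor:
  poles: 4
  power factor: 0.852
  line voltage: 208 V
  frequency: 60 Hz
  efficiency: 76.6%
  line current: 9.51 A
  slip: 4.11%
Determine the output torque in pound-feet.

P_in = √3·V·I·cosφ = 1.732 × 208 × 9.51 × 0.852 = 2919 W
P_out = η·P_in = 0.766 × 2919 = 2236 W
n_s = 120×60/4 = 1800 rpm; n = 1800×(1−0.0411) = 1726 rpm
ω = 2π×1726/60 = 180.7 rad/s
τ = P_out/ω = 2236/180.7 = 12.37 N·m
In lb·ft: 12.37/1.356 = 9.12 lb·ft

9.12 lb·ft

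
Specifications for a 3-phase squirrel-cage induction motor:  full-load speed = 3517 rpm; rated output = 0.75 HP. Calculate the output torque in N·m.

P_out = 0.75 × 746 = 560 W
ω = 2π × 3517/60 = 368.3 rad/s
τ = P_out/ω = 560/368.3 = 1.52 N·m

1.52 N·m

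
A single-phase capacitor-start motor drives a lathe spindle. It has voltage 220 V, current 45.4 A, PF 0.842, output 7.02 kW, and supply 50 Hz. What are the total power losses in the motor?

P_in = V·I·cosφ = 220×45.4×0.842 = 8410 W
P_out = 7020 W
Losses = P_in − P_out = 8410 − 7020 = 1390 W

1.39 kW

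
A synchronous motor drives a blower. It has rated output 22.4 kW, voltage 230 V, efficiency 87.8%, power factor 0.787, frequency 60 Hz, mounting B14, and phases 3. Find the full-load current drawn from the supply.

81.4 A

P_out = 22.4 kW = 22400 W
P_in = P_out / η = 22400 / 0.878 = 25513 W
I_L = P_in / (√3·V_L·cosφ) = 25513 / (1.732 × 230 × 0.787) = 81.4 A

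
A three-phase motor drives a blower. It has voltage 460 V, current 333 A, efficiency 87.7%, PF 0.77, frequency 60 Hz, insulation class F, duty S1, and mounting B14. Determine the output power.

179 kW

P_in = √3·V·I·cosφ = 1.732 × 460 × 333 × 0.77 = 204287 W
P_out = η·P_in = 0.877 × 204287 = 179160 W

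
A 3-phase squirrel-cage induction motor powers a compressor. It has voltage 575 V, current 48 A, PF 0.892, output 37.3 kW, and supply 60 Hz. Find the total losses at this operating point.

P_in = √3·V·I·cosφ = 1.732×575×48×0.892 = 42640 W
P_out = 37300 W
Losses = P_in − P_out = 42640 − 37300 = 5340 W

5340 W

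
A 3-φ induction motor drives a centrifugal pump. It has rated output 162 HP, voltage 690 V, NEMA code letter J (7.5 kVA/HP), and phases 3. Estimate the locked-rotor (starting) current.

1020 A

S_LR = 7.5 × 162 = 1215 kVA
I_LR = S_LR/(√3·V_L) = 1215000/(1.732×690) = 1020 A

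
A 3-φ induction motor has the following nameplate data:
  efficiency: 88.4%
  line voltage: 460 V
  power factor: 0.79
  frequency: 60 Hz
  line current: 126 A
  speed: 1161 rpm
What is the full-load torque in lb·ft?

425 lb·ft

P_in = √3·V·I·cosφ = 1.732 × 460 × 126 × 0.79 = 79306 W
P_out = η·P_in = 0.884 × 79306 = 70107 W
n = 1161 rpm
ω = 2π×1161/60 = 121.6 rad/s
τ = P_out/ω = 70107/121.6 = 576.5 N·m
In lb·ft: 576.5/1.356 = 425 lb·ft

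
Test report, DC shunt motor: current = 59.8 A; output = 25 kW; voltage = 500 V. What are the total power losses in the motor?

P_in = V·I = 500×59.8 = 29900 W
P_out = 25000 W
Losses = P_in − P_out = 29900 − 25000 = 4900 W

4.9 kW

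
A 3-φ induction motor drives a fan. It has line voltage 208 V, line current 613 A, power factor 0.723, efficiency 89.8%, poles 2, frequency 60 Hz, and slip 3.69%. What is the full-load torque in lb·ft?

291 lb·ft

P_in = √3·V·I·cosφ = 1.732 × 208 × 613 × 0.723 = 159665 W
P_out = η·P_in = 0.898 × 159665 = 143379 W
n_s = 120×60/2 = 3600 rpm; n = 3600×(1−0.0369) = 3467 rpm
ω = 2π×3467/60 = 363.1 rad/s
τ = P_out/ω = 143379/363.1 = 394.9 N·m
In lb·ft: 394.9/1.356 = 291 lb·ft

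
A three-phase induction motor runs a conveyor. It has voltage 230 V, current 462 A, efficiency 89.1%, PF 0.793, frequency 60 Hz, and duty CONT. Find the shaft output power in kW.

130 kW

P_in = √3·V·I·cosφ = 1.732 × 230 × 462 × 0.793 = 145946 W
P_out = η·P_in = 0.891 × 145946 = 130038 W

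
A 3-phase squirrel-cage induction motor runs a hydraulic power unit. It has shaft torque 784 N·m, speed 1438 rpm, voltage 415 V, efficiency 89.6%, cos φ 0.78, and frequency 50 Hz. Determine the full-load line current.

235 A

ω = 2π×1438/60 = 150.6 rad/s; P_out = τω = 784 × 150.6 = 118070 W
P_in = P_out / η = 118070 / 0.896 = 131775 W
I_L = P_in / (√3·V_L·cosφ) = 131775 / (1.732 × 415 × 0.78) = 235 A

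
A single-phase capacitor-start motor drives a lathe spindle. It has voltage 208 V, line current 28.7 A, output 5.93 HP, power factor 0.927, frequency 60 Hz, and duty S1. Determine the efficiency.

P_out = 5.93 × 746 = 4424 W
P_in = V·I·cosφ = 208 × 28.7 × 0.927 = 5534 W
η = P_out / P_in = 4424 / 5534 = 0.799 = 79.9%

79.9 %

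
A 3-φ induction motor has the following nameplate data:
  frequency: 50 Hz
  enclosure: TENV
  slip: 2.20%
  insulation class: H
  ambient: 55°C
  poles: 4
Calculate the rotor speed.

n_s = 120f/p = 120×50/4 = 1500 rpm
n = n_s(1 − s) = 1500 × (1 − 0.022) = 1467 rpm

1467 rpm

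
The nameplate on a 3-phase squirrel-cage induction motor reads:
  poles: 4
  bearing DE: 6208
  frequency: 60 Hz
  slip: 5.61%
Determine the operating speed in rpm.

n_s = 120f/p = 120×60/4 = 1800 rpm
n = n_s(1 − s) = 1800 × (1 − 0.0561) = 1699 rpm

1699 rpm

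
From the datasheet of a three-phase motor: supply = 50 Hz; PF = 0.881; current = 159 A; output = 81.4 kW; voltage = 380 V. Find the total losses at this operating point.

P_in = √3·V·I·cosφ = 1.732×380×159×0.881 = 92194 W
P_out = 81400 W
Losses = P_in − P_out = 92194 − 81400 = 10794 W

10800 W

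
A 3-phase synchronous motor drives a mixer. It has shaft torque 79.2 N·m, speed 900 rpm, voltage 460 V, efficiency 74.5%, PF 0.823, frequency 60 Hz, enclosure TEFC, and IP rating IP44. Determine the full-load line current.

ω = 2π×900/60 = 94.25 rad/s; P_out = τω = 79.2 × 94.25 = 7465 W
P_in = P_out / η = 7465 / 0.745 = 10020 W
I_L = P_in / (√3·V_L·cosφ) = 10020 / (1.732 × 460 × 0.823) = 15.3 A

15.3 A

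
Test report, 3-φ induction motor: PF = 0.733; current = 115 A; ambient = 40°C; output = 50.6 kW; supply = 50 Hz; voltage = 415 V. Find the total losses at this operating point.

9990 W

P_in = √3·V·I·cosφ = 1.732×415×115×0.733 = 60590 W
P_out = 50600 W
Losses = P_in − P_out = 60590 − 50600 = 9990 W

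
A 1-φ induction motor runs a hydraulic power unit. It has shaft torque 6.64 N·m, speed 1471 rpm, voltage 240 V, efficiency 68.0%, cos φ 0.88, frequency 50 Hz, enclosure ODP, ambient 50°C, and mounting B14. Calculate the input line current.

7.12 A

ω = 2π×1471/60 = 154 rad/s; P_out = τω = 6.64 × 154 = 1023 W
P_in = P_out / η = 1023 / 0.680 = 1504 W
I = P_in / (V·cosφ) = 1504 / (240 × 0.88) = 7.12 A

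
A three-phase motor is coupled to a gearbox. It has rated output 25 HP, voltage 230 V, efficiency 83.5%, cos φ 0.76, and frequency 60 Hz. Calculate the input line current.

73.8 A

P_out = 25 × 746 = 18650 W
P_in = P_out / η = 18650 / 0.835 = 22335 W
I_L = P_in / (√3·V_L·cosφ) = 22335 / (1.732 × 230 × 0.76) = 73.8 A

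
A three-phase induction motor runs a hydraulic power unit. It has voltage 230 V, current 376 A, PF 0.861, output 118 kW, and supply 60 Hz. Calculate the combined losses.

11000 W

P_in = √3·V·I·cosφ = 1.732×230×376×0.861 = 128963 W
P_out = 118000 W
Losses = P_in − P_out = 128963 − 118000 = 10963 W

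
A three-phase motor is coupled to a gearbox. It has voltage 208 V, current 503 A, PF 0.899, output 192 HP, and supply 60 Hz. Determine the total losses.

P_in = √3·V·I·cosφ = 1.732×208×503×0.899 = 162907 W
P_out = 192×746 = 143232 W
Losses = P_in − P_out = 162907 − 143232 = 19675 W

19700 W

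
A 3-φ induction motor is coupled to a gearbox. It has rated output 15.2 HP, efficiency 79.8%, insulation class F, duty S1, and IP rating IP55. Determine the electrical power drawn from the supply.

P_out = 15.2 × 746 = 11339 W
P_in = P_out/η = 11339/0.798 = 14209 W = 14.2 kW

14.2 kW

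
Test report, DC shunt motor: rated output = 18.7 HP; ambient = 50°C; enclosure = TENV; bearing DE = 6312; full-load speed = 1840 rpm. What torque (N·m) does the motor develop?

72.4 N·m

P_out = 18.7 × 746 = 13950 W
ω = 2π × 1840/60 = 192.7 rad/s
τ = P_out/ω = 13950/192.7 = 72.4 N·m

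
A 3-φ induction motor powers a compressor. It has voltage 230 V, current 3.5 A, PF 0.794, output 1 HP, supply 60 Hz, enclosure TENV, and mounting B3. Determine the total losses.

361 W

P_in = √3·V·I·cosφ = 1.732×230×3.5×0.794 = 1107 W
P_out = 1×746 = 746 W
Losses = P_in − P_out = 1107 − 746 = 361 W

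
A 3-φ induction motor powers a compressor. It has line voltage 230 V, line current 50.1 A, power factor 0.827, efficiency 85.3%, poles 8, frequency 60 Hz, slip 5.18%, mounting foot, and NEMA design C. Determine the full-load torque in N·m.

P_in = √3·V·I·cosφ = 1.732 × 230 × 50.1 × 0.827 = 16505 W
P_out = η·P_in = 0.853 × 16505 = 14079 W
n_s = 120×60/8 = 900 rpm; n = 900×(1−0.0518) = 853 rpm
ω = 2π×853/60 = 89.33 rad/s
τ = P_out/ω = 14079/89.33 = 158 N·m

158 N·m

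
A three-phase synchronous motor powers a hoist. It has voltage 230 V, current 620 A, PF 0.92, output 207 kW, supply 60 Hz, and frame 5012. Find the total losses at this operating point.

P_in = √3·V·I·cosφ = 1.732×230×620×0.92 = 227225 W
P_out = 207000 W
Losses = P_in − P_out = 227225 − 207000 = 20225 W

20.2 kW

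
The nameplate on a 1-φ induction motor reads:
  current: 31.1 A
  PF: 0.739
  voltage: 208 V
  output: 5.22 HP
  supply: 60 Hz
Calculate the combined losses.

886 W

P_in = V·I·cosφ = 208×31.1×0.739 = 4780 W
P_out = 5.22×746 = 3894 W
Losses = P_in − P_out = 4780 − 3894 = 886 W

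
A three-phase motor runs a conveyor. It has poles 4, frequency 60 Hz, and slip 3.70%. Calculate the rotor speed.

1733 rpm

n_s = 120f/p = 120×60/4 = 1800 rpm
n = n_s(1 − s) = 1800 × (1 − 0.037) = 1733 rpm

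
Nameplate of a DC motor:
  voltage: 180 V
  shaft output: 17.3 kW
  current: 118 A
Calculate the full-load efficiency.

P_out = 17.3 kW = 17300 W
P_in = V·I = 180 × 118 = 21240 W
η = P_out / P_in = 17300 / 21240 = 0.815 = 81.5%

81.5 %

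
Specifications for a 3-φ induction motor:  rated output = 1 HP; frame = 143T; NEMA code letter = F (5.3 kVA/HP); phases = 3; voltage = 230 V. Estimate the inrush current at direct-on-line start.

S_LR = 5.3 × 1 = 5.3 kVA
I_LR = S_LR/(√3·V_L) = 5300/(1.732×230) = 13.3 A

13.3 A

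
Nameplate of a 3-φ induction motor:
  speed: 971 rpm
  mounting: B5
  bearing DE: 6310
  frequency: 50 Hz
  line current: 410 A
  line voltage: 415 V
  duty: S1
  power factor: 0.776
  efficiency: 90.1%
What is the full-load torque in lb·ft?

1490 lb·ft

P_in = √3·V·I·cosφ = 1.732 × 415 × 410 × 0.776 = 228687 W
P_out = η·P_in = 0.901 × 228687 = 206047 W
n = 971 rpm
ω = 2π×971/60 = 101.7 rad/s
τ = P_out/ω = 206047/101.7 = 2026 N·m
In lb·ft: 2026/1.356 = 1490 lb·ft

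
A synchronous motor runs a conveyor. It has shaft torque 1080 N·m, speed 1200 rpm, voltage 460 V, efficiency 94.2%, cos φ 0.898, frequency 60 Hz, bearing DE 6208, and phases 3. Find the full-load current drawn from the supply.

201 A

ω = 2π×1200/60 = 125.7 rad/s; P_out = τω = 1080 × 125.7 = 135756 W
P_in = P_out / η = 135756 / 0.942 = 144115 W
I_L = P_in / (√3·V_L·cosφ) = 144115 / (1.732 × 460 × 0.898) = 201 A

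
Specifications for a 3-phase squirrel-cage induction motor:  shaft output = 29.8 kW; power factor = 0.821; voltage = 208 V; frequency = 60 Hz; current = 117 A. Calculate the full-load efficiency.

P_out = 29.8 kW = 29800 W
P_in = √3·V_L·I_L·cosφ = 1.732 × 208 × 117 × 0.821 = 34605 W
η = P_out / P_in = 29800 / 34605 = 0.861 = 86.1%

86.1 %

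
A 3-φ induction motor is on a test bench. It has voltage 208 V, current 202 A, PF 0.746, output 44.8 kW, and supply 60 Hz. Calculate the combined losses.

9490 W

P_in = √3·V·I·cosφ = 1.732×208×202×0.746 = 54288 W
P_out = 44800 W
Losses = P_in − P_out = 54288 − 44800 = 9488 W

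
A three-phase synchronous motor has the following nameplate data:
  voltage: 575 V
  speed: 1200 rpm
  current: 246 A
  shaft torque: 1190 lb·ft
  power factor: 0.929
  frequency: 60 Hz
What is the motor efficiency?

τ = 1190 lb·ft × 1.356 = 1614 N·m
ω = 2π × 1200/60 = 125.7 rad/s; P_out = τω = 1614 × 125.7 = 202880 W
P_in = √3·V_L·I_L·cosφ = 1.732 × 575 × 246 × 0.929 = 227597 W
η = P_out / P_in = 202880 / 227597 = 0.891 = 89.1%

89.1 %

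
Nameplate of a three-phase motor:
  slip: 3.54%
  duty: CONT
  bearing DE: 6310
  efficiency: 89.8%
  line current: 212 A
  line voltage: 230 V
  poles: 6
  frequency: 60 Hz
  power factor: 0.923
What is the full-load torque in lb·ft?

P_in = √3·V·I·cosφ = 1.732 × 230 × 212 × 0.923 = 77949 W
P_out = η·P_in = 0.898 × 77949 = 69998 W
n_s = 120×60/6 = 1200 rpm; n = 1200×(1−0.0354) = 1158 rpm
ω = 2π×1158/60 = 121.3 rad/s
τ = P_out/ω = 69998/121.3 = 577.1 N·m
In lb·ft: 577.1/1.356 = 426 lb·ft

426 lb·ft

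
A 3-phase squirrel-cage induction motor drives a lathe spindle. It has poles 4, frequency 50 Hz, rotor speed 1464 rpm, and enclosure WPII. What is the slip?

n_s = 120f/p = 120×50/4 = 1500 rpm
s = (n_s − n)/n_s = (1500 − 1464)/1500 = 0.0240

2.40 %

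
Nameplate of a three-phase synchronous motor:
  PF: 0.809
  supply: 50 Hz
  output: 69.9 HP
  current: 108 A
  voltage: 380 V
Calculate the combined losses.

P_in = √3·V·I·cosφ = 1.732×380×108×0.809 = 57505 W
P_out = 69.9×746 = 52145 W
Losses = P_in − P_out = 57505 − 52145 = 5360 W

5360 W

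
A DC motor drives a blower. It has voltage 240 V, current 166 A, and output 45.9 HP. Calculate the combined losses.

P_in = V·I = 240×166 = 39840 W
P_out = 45.9×746 = 34241 W
Losses = P_in − P_out = 39840 − 34241 = 5599 W

5.6 kW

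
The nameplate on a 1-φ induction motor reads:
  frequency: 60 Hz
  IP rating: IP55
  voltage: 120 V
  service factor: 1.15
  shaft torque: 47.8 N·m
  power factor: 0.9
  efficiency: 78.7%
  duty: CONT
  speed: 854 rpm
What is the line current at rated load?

ω = 2π×854/60 = 89.43 rad/s; P_out = τω = 47.8 × 89.43 = 4275 W
P_in = P_out / η = 4275 / 0.787 = 5432 W
I = P_in / (V·cosφ) = 5432 / (120 × 0.9) = 50.3 A

50.3 A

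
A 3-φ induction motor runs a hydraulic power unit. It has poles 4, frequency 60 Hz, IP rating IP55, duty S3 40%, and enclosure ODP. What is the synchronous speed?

n_s = 120f/p = 120×60/4 = 1800 rpm

1800 rpm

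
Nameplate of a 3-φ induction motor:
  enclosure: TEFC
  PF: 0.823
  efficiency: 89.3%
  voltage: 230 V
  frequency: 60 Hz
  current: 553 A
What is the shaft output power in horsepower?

217 HP

P_in = √3·V·I·cosφ = 1.732 × 230 × 553 × 0.823 = 181301 W
P_out = η·P_in = 0.893 × 181301 = 161902 W
= 161902/746 = 217 HP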